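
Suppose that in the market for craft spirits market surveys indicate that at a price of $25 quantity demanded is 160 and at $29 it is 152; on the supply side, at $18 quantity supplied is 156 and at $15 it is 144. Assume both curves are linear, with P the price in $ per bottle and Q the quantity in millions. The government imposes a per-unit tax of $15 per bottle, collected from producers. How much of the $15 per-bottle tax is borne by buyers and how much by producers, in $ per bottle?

Buyers bear $10 per bottle; producers bear $5 per bottle.

Demand slope: (152 − 160)/(29 − 25) = -2, so Qd = 210 − 2P.
Supply slope: (144 − 156)/(15 − 18) = 4, so Qs = 4P + 84.
Without the tax, 210 − 2P = 4P + 84 gives 6P = 126, so P* = $21 and Q* = 168.
With the tax collected from producers, supply shifts: Qs = 4(P − 15) + 84.
New equilibrium: buyers pay $31, producers receive $16, Q = 148. (Wedge: Pb − Ps = 15.)
Burden on buyers: $10; on producers: $5. (They sum to $15.)
The less price-elastic side of the market bears the larger share of a per-unit tax.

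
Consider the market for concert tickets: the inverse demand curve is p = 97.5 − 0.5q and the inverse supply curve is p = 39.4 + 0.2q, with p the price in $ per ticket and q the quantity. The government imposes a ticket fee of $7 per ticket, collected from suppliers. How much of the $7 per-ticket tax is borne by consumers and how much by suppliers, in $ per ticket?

Consumers bear $5 per ticket; suppliers bear $2 per ticket.

Inverting to q(p) form: qd = 195 − 2p; qs = 5p − 197.
Before the tax: set 195 − 2p = 5p − 197 → p* = $56, q* = 83.
With the tax collected from suppliers, supply shifts: qs = 5(p − 7) − 197.
Solving gives q = 73 with consumers paying $61 and suppliers receiving $54 (the $7 wedge).
Burden on consumers: $5; on suppliers: $2. (They sum to $7.)
The less price-elastic side of the market bears the larger share of a per-unit tax.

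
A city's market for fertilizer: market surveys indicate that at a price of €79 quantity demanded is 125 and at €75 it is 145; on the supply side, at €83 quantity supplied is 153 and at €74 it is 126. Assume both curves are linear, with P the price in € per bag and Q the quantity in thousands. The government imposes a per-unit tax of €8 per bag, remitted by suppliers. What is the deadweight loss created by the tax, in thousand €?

Deadweight loss = €60 thousand.

Demand slope: (145 − 125)/(75 − 79) = -5, so Qd = 520 − 5P.
Supply slope: (126 − 153)/(74 − 83) = 3, so Qs = 3P − 96.
Before the tax: set 520 − 5P = 3P − 96 → P* = €77, Q* = 135.
With the tax collected from suppliers, supply shifts: Qs = 3(P − 8) − 96.
New equilibrium: buyers pay €80, suppliers receive €72, Q = 120. (Wedge: Pb − Ps = 8.)
Quantity falls by |ΔQ| = |135 − 120| = 15.
DWL = ½ · t · |ΔQ| = ½ · 8 · 15 = €60.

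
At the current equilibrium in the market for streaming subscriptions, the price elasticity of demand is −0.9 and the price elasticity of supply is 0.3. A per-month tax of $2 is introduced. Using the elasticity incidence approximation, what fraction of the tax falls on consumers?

Incidence ratio: consumers' share ≈ εs / (εs + |εd|) = 0.3 / (0.3 + 0.9) = 0.25.
Supply is the less elastic side, so consumers bear the smaller share.

Consumers' share ≈ 0.25.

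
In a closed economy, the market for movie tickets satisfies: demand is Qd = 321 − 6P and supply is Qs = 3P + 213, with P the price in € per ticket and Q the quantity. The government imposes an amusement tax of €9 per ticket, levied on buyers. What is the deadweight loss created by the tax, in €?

Before the tax: set 321 − 6P = 3P + 213 → P* = €12, Q* = 249.
With the tax collected from buyers, demand (in seller-price terms) shifts: Qd = 321 − 6(P + 9).
New equilibrium: buyers pay €15, suppliers receive €6, Q = 231. (Wedge: Pb − Ps = 9.)
Quantity falls by |ΔQ| = |249 − 231| = 18.
DWL = ½ · t · |ΔQ| = ½ · 9 · 18 = €81.

Deadweight loss = €81.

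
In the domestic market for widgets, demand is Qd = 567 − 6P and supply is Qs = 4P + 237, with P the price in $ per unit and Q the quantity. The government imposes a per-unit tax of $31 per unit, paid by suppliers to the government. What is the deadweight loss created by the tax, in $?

Deadweight loss = $1153.2.

Without the tax, 567 − 6P = 4P + 237 gives 10P = 330, so P* = $33 and Q* = 369.
With the tax collected from suppliers, supply shifts: Qs = 4(P − 31) + 237.
Solving gives Q = 294.6 with consumers paying $45.4 and suppliers receiving $14.4 (the $31 wedge).
Quantity falls by |ΔQ| = |369 − 294.6| = 74.4.
DWL = ½ · t · |ΔQ| = ½ · 31 · 74.4 = $1153.2.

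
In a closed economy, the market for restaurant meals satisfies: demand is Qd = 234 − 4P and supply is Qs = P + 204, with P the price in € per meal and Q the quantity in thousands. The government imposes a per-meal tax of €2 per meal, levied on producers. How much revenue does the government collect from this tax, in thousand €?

Before the tax: set 234 − 4P = P + 204 → P* = €6, Q* = 210.
With the tax collected from producers, supply shifts: Qs = (P − 2) + 204.
Solving gives Q = 208.4 with buyers paying €6.4 and producers receiving €4.4 (the €2 wedge).
Revenue = t · Q = 2 · 208.4 = €416.8.

Tax revenue = €416.8 thousand.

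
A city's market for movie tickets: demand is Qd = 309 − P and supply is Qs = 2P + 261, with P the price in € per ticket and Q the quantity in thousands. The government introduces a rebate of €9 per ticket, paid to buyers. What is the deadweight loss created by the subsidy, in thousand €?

Before the subsidy: set 309 − P = 2P + 261 → P* = €16, Q* = 293.
With a per-unit subsidy paid to buyers, each effectively pays P − 9, so demand becomes Qd = 309 − (P − 9).
Solving gives Q = 299 with buyers paying €10 and sellers receiving €19 (the €9 wedge).
Quantity rises by |ΔQ| = |293 − 299| = 6.
DWL = ½ · t · |ΔQ| = ½ · 9 · 6 = €27.

Deadweight loss = €27 thousand.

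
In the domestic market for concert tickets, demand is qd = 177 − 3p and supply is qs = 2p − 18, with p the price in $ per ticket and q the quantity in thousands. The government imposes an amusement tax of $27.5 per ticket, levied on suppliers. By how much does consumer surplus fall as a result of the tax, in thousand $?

Without the tax, 177 − 3p = 2p − 18 gives 5p = 195, so p* = $39 and q* = 60.
With the tax collected from suppliers, supply shifts: qs = 2(p − 27.5) − 18.
New equilibrium: consumers pay $50, suppliers receive $22.5, q = 27. (Wedge: pb − ps = 27.5.)
ΔCS is the trapezoid between Q = 27 and Q = 60 of height $11: ½ · (60 + 27) · 11 = $478.5.

Consumer surplus falls by $478.5 thousand.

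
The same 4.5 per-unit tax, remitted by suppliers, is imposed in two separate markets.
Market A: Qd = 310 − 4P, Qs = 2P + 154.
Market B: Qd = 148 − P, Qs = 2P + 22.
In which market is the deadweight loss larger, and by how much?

Market A, by 6.75.

Market A: pre-tax P* = 26, Q* = 206; post-tax Q = 200; deadweight loss = 13.5.
Market B: pre-tax P* = 42, Q* = 106; post-tax Q = 103; deadweight loss = 6.75.
Difference: 13.5 vs 6.75 → market A is larger by 6.75.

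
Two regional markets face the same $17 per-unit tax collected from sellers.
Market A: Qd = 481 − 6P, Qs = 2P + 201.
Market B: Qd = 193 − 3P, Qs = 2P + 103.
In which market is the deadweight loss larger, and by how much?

Market A, by $43.35.

Market A: pre-tax P* = $35, Q* = 271; post-tax Q = 245.5; deadweight loss = $216.75.
Market B: pre-tax P* = $18, Q* = 139; post-tax Q = 118.6; deadweight loss = $173.4.
Difference: $216.75 vs $173.4 → market A is larger by $43.35.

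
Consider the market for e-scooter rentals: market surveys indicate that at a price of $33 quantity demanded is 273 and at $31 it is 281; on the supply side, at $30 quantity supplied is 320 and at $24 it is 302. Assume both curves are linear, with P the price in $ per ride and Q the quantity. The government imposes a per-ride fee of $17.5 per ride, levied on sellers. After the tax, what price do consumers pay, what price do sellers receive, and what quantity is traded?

Demand slope: (281 − 273)/(31 − 33) = -4, so Qd = 405 − 4P.
Supply slope: (302 − 320)/(24 − 30) = 3, so Qs = 3P + 230.
Before the tax: set 405 − 4P = 3P + 230 → P* = $25, Q* = 305.
With the tax collected from sellers, supply shifts: Qs = 3(P − 17.5) + 230.
New equilibrium: consumers pay $32.5, sellers receive $15, Q = 275. (Wedge: Pb − Ps = 17.5.)

Consumers pay $32.5; sellers receive $15; quantity = 275.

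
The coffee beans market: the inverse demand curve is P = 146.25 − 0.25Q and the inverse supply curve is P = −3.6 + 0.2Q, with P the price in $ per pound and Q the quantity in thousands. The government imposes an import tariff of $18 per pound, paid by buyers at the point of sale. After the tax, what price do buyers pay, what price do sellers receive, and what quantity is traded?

Buyers pay $73; sellers receive $55; quantity = 293.

Inverting to Q(P) form: Qd = 585 − 4P; Qs = 5P + 18.
Before the tax: set 585 − 4P = 5P + 18 → P* = $63, Q* = 333.
With the tax collected from buyers, demand (in seller-price terms) shifts: Qd = 585 − 4(P + 18).
Solving gives Q = 293 with buyers paying $73 and sellers receiving $55 (the $18 wedge).
The less price-elastic side of the market bears the larger share of a per-unit tax.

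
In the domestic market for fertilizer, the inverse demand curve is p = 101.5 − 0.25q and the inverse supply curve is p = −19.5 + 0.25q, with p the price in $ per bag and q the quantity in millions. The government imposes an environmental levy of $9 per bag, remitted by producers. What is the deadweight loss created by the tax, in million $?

Rewrite in direct form: qd = 406 − 4p and qs = 4p + 78.
Without the tax, 406 − 4p = 4p + 78 gives 8p = 328, so p* = $41 and q* = 242.
With the tax collected from producers, supply shifts: qs = 4(p − 9) + 78.
New equilibrium: consumers pay $45.5, producers receive $36.5, q = 224. (Wedge: pb − ps = 9.)
Quantity falls by |ΔQ| = |242 − 224| = 18.
DWL = ½ · t · |ΔQ| = ½ · 9 · 18 = $81.

Deadweight loss = $81 million.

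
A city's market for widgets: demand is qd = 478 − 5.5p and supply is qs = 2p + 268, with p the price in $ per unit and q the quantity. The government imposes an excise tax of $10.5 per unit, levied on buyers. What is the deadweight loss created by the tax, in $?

Deadweight loss = $80.85.

Without the tax, 478 − 5.5p = 2p + 268 gives 7.5p = 210, so p* = $28 and q* = 324.
With the tax collected from buyers, demand (in seller-price terms) shifts: qd = 478 − 5.5(p + 10.5).
Solving gives q = 308.6 with buyers paying $30.8 and producers receiving $20.3 (the $10.5 wedge).
Quantity falls by |ΔQ| = |324 − 308.6| = 15.4.
DWL = ½ · t · |ΔQ| = ½ · 10.5 · 15.4 = $80.85.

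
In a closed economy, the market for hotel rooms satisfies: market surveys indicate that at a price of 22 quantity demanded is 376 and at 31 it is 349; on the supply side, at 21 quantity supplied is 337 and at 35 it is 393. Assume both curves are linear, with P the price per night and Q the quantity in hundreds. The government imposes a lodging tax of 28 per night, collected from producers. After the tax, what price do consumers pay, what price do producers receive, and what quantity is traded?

Demand slope: (349 − 376)/(31 − 22) = -3, so Qd = 442 − 3P.
Supply slope: (393 − 337)/(35 − 21) = 4, so Qs = 4P + 253.
Without the tax, 442 − 3P = 4P + 253 gives 7P = 189, so P* = 27 and Q* = 361.
With the tax collected from producers, supply shifts: Qs = 4(P − 28) + 253.
New equilibrium: consumers pay 43, producers receive 15, Q = 313. (Wedge: Pb − Ps = 28.)

Consumers pay 43; producers receive 15; quantity = 313.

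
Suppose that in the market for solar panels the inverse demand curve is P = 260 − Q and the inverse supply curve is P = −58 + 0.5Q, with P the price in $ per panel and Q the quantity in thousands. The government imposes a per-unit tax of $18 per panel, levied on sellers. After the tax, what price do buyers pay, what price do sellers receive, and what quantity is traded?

Inverting to Q(P) form: Qd = 260 − P; Qs = 2P + 116.
Without the tax, 260 − P = 2P + 116 gives 3P = 144, so P* = $48 and Q* = 212.
With the tax collected from sellers, supply shifts: Qs = 2(P − 18) + 116.
Solving gives Q = 200 with buyers paying $60 and sellers receiving $42 (the $18 wedge).

Buyers pay $60; sellers receive $42; quantity = 200.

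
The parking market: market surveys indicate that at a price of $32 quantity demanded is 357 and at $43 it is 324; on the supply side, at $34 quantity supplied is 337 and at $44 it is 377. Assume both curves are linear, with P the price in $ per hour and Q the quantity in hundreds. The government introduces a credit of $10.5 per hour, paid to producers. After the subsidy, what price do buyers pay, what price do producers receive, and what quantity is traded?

Buyers pay $30; producers receive $40.5; quantity = 363.

Demand slope: (324 − 357)/(43 − 32) = -3, so Qd = 453 − 3P.
Supply slope: (377 − 337)/(44 − 34) = 4, so Qs = 4P + 201.
Before the subsidy: set 453 − 3P = 4P + 201 → P* = $36, Q* = 345.
With a per-unit subsidy paid to producers, each receives P + 10.5 per unit sold, so supply becomes Qs = 4(P + 10.5) + 201.
New equilibrium: buyers pay $30, producers receive $40.5, Q = 363. (Wedge: Pb − Ps = −10.5.)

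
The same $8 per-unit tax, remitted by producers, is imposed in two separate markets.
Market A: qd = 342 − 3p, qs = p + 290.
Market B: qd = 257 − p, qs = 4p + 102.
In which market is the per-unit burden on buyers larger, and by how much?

Market A: pre-tax p* = $13, q* = 303; post-tax q = 297; per-unit burden on buyers = $2.
Market B: pre-tax p* = $31, q* = 226; post-tax q = 219.6; per-unit burden on buyers = $6.4.
Difference: $2 vs $6.4 → market B is larger by $4.4.

Market B, by $4.4.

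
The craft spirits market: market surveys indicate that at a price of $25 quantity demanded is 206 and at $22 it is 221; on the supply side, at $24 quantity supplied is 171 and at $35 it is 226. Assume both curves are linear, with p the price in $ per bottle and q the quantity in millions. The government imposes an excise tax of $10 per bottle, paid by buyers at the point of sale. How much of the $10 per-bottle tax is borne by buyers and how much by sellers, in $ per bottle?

Demand slope: (221 − 206)/(22 − 25) = -5, so qd = 331 − 5p.
Supply slope: (226 − 171)/(35 − 24) = 5, so qs = 5p + 51.
Before the tax: set 331 − 5p = 5p + 51 → p* = $28, q* = 191.
With the tax collected from buyers, demand (in seller-price terms) shifts: qd = 331 − 5(p + 10).
Solving gives q = 166 with buyers paying $33 and sellers receiving $23 (the $10 wedge).
Burden on buyers: $5; on sellers: $5. (They sum to $10.)
The less price-elastic side of the market bears the larger share of a per-unit tax.

Buyers bear $5 per bottle; sellers bear $5 per bottle.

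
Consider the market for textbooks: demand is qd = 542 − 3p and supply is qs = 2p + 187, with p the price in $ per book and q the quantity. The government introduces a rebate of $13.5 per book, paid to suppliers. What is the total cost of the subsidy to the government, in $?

Before the subsidy: set 542 − 3p = 2p + 187 → p* = $71, q* = 329.
With a per-unit subsidy paid to suppliers, each receives p + 13.5 per unit sold, so supply becomes qs = 2(p + 13.5) + 187.
New equilibrium: consumers pay $65.6, suppliers receive $79.1, q = 345.2. (Wedge: pb − ps = −13.5.)
Outlay = t · Q = 13.5 · 345.2 = $4660.2.

Government outlay = $4660.2.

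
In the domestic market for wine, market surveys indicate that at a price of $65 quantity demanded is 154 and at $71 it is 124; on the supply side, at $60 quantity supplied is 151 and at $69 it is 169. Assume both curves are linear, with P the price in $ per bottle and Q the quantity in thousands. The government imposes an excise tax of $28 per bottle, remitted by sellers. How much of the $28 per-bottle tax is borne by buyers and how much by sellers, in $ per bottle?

Demand slope: (124 − 154)/(71 − 65) = -5, so Qd = 479 − 5P.
Supply slope: (169 − 151)/(69 − 60) = 2, so Qs = 2P + 31.
Without the tax, 479 − 5P = 2P + 31 gives 7P = 448, so P* = $64 and Q* = 159.
With the tax collected from sellers, supply shifts: Qs = 2(P − 28) + 31.
Solving gives Q = 119 with buyers paying $72 and sellers receiving $44 (the $28 wedge).
Burden on buyers: $8; on sellers: $20. (They sum to $28.)

Buyers bear $8 per bottle; sellers bear $20 per bottle.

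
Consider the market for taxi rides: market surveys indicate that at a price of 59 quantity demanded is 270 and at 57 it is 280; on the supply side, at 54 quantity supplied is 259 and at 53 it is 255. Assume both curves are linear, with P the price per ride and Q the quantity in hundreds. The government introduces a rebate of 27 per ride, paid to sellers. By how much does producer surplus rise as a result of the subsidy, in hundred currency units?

Producer surplus rises by 4575 hundred.

Demand slope: (280 − 270)/(57 − 59) = -5, so Qd = 565 − 5P.
Supply slope: (255 − 259)/(53 − 54) = 4, so Qs = 4P + 43.
Before the subsidy: set 565 − 5P = 4P + 43 → P* = 58, Q* = 275.
With a per-unit subsidy paid to sellers, each receives P + 27 per unit sold, so supply becomes Qs = 4(P + 27) + 43.
New equilibrium: consumers pay 46, sellers receive 73, Q = 335. (Wedge: Pb − Ps = −27.)
ΔPS is the trapezoid between Q = 335 and Q = 275 of height 15: ½ · (275 + 335) · 15 = 4575.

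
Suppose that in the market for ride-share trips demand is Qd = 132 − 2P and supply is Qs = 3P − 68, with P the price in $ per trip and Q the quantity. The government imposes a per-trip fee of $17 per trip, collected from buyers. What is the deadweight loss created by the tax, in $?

Before the tax: set 132 − 2P = 3P − 68 → P* = $40, Q* = 52.
With the tax collected from buyers, demand (in seller-price terms) shifts: Qd = 132 − 2(P + 17).
Solving gives Q = 31.6 with buyers paying $50.2 and sellers receiving $33.2 (the $17 wedge).
Quantity falls by |ΔQ| = |52 − 31.6| = 20.4.
DWL = ½ · t · |ΔQ| = ½ · 17 · 20.4 = $173.4.

Deadweight loss = $173.4.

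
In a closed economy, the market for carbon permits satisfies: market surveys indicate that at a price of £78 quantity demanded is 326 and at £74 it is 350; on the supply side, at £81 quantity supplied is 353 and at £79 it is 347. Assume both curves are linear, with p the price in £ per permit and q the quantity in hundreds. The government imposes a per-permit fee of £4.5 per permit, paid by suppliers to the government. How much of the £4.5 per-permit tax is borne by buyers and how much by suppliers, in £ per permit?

Demand slope: (350 − 326)/(74 − 78) = -6, so qd = 794 − 6p.
Supply slope: (347 − 353)/(79 − 81) = 3, so qs = 3p + 110.
Before the tax: set 794 − 6p = 3p + 110 → p* = £76, q* = 338.
With the tax collected from suppliers, supply shifts: qs = 3(p − 4.5) + 110.
Solving gives q = 329 with buyers paying £77.5 and suppliers receiving £73 (the £4.5 wedge).
Burden on buyers: £1.5; on suppliers: £3. (They sum to £4.5.)
The less price-elastic side of the market bears the larger share of a per-unit tax.

Buyers bear £1.5 per permit; suppliers bear £3 per permit.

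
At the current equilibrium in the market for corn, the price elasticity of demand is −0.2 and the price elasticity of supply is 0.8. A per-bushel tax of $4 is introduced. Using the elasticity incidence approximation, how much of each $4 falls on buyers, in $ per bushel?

Incidence ratio: buyers' share ≈ εs / (εs + |εd|) = 0.8 / (0.8 + 0.2) = 0.8.
So buyers bear ≈ 0.8 × $4 = $3.2; suppliers bear $0.8.

Buyers bear ≈ $3.2 per bushel.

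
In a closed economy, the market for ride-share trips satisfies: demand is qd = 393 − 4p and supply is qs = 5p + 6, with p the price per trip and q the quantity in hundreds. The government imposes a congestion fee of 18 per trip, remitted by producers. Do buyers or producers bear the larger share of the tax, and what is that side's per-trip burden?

Buyers bear the larger share: 10 per trip.

Before the tax: set 393 − 4p = 5p + 6 → p* = 43, q* = 221.
With the tax collected from producers, supply shifts: qs = 5(p − 18) + 6.
New equilibrium: buyers pay 53, producers receive 35, q = 181. (Wedge: pb − ps = 18.)
Per-trip burden: buyers 10, producers 8.
Buyers take the larger share because demand is less price-elastic here (demand slope 4 vs supply slope 5).
The less price-elastic side of the market bears the larger share of a per-unit tax.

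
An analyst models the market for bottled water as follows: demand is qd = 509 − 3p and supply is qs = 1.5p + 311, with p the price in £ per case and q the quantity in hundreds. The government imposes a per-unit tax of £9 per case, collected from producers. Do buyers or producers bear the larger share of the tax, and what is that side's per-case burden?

Producers bear the larger share: £6 per case.

Before the tax: set 509 − 3p = 1.5p + 311 → p* = £44, q* = 377.
With the tax collected from producers, supply shifts: qs = 1.5(p − 9) + 311.
Solving gives q = 368 with buyers paying £47 and producers receiving £38 (the £9 wedge).
Per-case burden: buyers £3, producers £6.
Producers take the larger share because supply is less price-elastic here (demand slope 3 vs supply slope 1.5).
The less price-elastic side of the market bears the larger share of a per-unit tax.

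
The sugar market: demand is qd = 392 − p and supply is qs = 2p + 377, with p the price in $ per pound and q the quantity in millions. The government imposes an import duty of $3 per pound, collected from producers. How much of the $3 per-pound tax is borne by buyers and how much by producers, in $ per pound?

Before the tax: set 392 − p = 2p + 377 → p* = $5, q* = 387.
With the tax collected from producers, supply shifts: qs = 2(p − 3) + 377.
New equilibrium: buyers pay $7, producers receive $4, q = 385. (Wedge: pb − ps = 3.)
Burden on buyers: $2; on producers: $1. (They sum to $3.)
The less price-elastic side of the market bears the larger share of a per-unit tax.

Buyers bear $2 per pound; producers bear $1 per pound.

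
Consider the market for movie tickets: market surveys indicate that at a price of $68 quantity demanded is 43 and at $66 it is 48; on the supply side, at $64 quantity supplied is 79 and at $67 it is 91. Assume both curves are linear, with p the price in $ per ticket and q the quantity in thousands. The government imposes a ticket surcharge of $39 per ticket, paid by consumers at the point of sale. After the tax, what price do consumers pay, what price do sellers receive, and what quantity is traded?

Consumers pay $84; sellers receive $45; quantity = 3.

Demand slope: (48 − 43)/(66 − 68) = -2.5, so qd = 213 − 2.5p.
Supply slope: (91 − 79)/(67 − 64) = 4, so qs = 4p − 177.
Without the tax, 213 − 2.5p = 4p − 177 gives 6.5p = 390, so p* = $60 and q* = 63.
With the tax collected from consumers, demand (in seller-price terms) shifts: qd = 213 − 2.5(p + 39).
Solving gives q = 3 with consumers paying $84 and sellers receiving $45 (the $39 wedge).
The less price-elastic side of the market bears the larger share of a per-unit tax.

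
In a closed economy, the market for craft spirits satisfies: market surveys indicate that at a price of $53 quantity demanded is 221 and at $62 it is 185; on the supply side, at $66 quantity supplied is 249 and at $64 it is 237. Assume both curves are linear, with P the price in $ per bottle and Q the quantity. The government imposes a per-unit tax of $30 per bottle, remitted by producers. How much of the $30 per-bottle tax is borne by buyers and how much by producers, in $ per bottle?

Demand slope: (185 − 221)/(62 − 53) = -4, so Qd = 433 − 4P.
Supply slope: (237 − 249)/(64 − 66) = 6, so Qs = 6P − 147.
Before the tax: set 433 − 4P = 6P − 147 → P* = $58, Q* = 201.
With the tax collected from producers, supply shifts: Qs = 6(P − 30) − 147.
Solving gives Q = 129 with buyers paying $76 and producers receiving $46 (the $30 wedge).
Burden on buyers: $18; on producers: $12. (They sum to $30.)

Buyers bear $18 per bottle; producers bear $12 per bottle.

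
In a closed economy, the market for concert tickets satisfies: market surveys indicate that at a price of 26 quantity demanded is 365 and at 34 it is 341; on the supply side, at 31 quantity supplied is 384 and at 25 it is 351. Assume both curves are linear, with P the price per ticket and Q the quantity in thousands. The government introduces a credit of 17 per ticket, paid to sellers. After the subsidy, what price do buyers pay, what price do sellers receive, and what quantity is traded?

Buyers pay 16; sellers receive 33; quantity = 395.

Demand slope: (341 − 365)/(34 − 26) = -3, so Qd = 443 − 3P.
Supply slope: (351 − 384)/(25 − 31) = 5.5, so Qs = 5.5P + 213.5.
Without the subsidy, 443 − 3P = 5.5P + 213.5 gives 8.5P = 229.5, so P* = 27 and Q* = 362.
With a per-unit subsidy paid to sellers, each receives P + 17 per unit sold, so supply becomes Qs = 5.5(P + 17) + 213.5.
Solving gives Q = 395 with buyers paying 16 and sellers receiving 33 (the 17 wedge).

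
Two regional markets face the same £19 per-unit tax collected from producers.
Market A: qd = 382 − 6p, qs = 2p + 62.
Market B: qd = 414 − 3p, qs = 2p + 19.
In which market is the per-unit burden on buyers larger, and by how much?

Market B, by £2.85.

Market A: pre-tax p* = £40, q* = 142; post-tax q = 113.5; per-unit burden on buyers = £4.75.
Market B: pre-tax p* = £79, q* = 177; post-tax q = 154.2; per-unit burden on buyers = £7.6.
Difference: £4.75 vs £7.6 → market B is larger by £2.85.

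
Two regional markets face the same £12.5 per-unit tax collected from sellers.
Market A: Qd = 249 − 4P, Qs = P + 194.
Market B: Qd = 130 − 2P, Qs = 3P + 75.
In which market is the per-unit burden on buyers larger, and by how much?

Market A: pre-tax P* = £11, Q* = 205; post-tax Q = 195; per-unit burden on buyers = £2.5.
Market B: pre-tax P* = £11, Q* = 108; post-tax Q = 93; per-unit burden on buyers = £7.5.
Difference: £2.5 vs £7.5 → market B is larger by £5.

Market B, by £5.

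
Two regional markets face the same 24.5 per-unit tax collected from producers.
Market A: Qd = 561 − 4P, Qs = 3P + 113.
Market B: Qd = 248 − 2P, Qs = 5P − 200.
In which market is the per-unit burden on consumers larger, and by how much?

Market B, by 7.

Market A: pre-tax P* = 64, Q* = 305; post-tax Q = 263; per-unit burden on consumers = 10.5.
Market B: pre-tax P* = 64, Q* = 120; post-tax Q = 85; per-unit burden on consumers = 17.5.
Difference: 10.5 vs 17.5 → market B is larger by 7.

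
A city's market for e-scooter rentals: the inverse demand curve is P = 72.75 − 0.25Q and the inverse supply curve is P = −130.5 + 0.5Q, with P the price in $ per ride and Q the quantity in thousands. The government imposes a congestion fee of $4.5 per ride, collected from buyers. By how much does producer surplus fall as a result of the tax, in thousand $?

Rewrite in direct form: Qd = 291 − 4P and Qs = 2P + 261.
Before the tax: set 291 − 4P = 2P + 261 → P* = $5, Q* = 271.
With the tax collected from buyers, demand (in seller-price terms) shifts: Qd = 291 − 4(P + 4.5).
Solving gives Q = 265 with buyers paying $6.5 and producers receiving $2 (the $4.5 wedge).
ΔPS is the trapezoid between Q = 265 and Q = 271 of height $3: ½ · (271 + 265) · 3 = $804.

Producer surplus falls by $804 thousand.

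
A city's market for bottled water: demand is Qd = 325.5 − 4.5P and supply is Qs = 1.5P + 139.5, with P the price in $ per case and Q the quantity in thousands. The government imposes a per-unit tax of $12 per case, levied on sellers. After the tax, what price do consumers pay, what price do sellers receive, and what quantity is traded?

Consumers pay $34; sellers receive $22; quantity = 172.5.

Before the tax: set 325.5 − 4.5P = 1.5P + 139.5 → P* = $31, Q* = 186.
With the tax collected from sellers, supply shifts: Qs = 1.5(P − 12) + 139.5.
Solving gives Q = 172.5 with consumers paying $34 and sellers receiving $22 (the $12 wedge).
The less price-elastic side of the market bears the larger share of a per-unit tax.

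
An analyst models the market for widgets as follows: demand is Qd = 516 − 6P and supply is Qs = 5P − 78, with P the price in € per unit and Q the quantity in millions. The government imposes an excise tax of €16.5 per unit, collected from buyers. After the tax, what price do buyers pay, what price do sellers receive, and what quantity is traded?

Before the tax: set 516 − 6P = 5P − 78 → P* = €54, Q* = 192.
With the tax collected from buyers, demand (in seller-price terms) shifts: Qd = 516 − 6(P + 16.5).
New equilibrium: buyers pay €61.5, sellers receive €45, Q = 147. (Wedge: Pb − Ps = 16.5.)
The less price-elastic side of the market bears the larger share of a per-unit tax.

Buyers pay €61.5; sellers receive €45; quantity = 147.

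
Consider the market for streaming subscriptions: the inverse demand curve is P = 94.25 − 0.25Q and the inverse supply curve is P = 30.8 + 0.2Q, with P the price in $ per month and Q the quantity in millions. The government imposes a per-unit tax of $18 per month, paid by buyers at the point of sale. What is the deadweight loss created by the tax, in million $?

Deadweight loss = $360 million.

Rewrite in direct form: Qd = 377 − 4P and Qs = 5P − 154.
Before the tax: set 377 − 4P = 5P − 154 → P* = $59, Q* = 141.
With the tax collected from buyers, demand (in seller-price terms) shifts: Qd = 377 − 4(P + 18).
Solving gives Q = 101 with buyers paying $69 and producers receiving $51 (the $18 wedge).
Quantity falls by |ΔQ| = |141 − 101| = 40.
DWL = ½ · t · |ΔQ| = ½ · 18 · 40 = $360.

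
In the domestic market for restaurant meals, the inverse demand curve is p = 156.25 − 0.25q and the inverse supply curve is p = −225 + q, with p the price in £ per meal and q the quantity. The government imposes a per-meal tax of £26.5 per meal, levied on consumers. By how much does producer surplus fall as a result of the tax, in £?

Inverting to q(p) form: qd = 625 − 4p; qs = p + 225.
Without the tax, 625 − 4p = p + 225 gives 5p = 400, so p* = £80 and q* = 305.
With the tax collected from consumers, demand (in seller-price terms) shifts: qd = 625 − 4(p + 26.5).
New equilibrium: consumers pay £85.3, suppliers receive £58.8, q = 283.8. (Wedge: pb − ps = 26.5.)
ΔPS is the trapezoid between Q = 283.8 and Q = 305 of height £21.2: ½ · (305 + 283.8) · 21.2 = £6241.28.

Producer surplus falls by £6241.28.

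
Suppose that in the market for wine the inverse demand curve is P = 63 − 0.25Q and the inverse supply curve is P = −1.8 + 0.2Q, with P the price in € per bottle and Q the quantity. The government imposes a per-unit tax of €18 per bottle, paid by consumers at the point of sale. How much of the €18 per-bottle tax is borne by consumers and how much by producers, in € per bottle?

Consumers bear €10 per bottle; producers bear €8 per bottle.

Inverting to Q(P) form: Qd = 252 − 4P; Qs = 5P + 9.
Before the tax: set 252 − 4P = 5P + 9 → P* = €27, Q* = 144.
With the tax collected from consumers, demand (in seller-price terms) shifts: Qd = 252 − 4(P + 18).
New equilibrium: consumers pay €37, producers receive €19, Q = 104. (Wedge: Pb − Ps = 18.)
Burden on consumers: €10; on producers: €8. (They sum to €18.)
The less price-elastic side of the market bears the larger share of a per-unit tax.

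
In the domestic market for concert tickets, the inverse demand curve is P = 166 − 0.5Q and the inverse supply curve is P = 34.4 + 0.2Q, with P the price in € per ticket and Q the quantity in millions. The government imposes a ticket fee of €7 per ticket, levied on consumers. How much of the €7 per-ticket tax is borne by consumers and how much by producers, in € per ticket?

Inverting to Q(P) form: Qd = 332 − 2P; Qs = 5P − 172.
Before the tax: set 332 − 2P = 5P − 172 → P* = €72, Q* = 188.
With the tax collected from consumers, demand (in seller-price terms) shifts: Qd = 332 − 2(P + 7).
New equilibrium: consumers pay €77, producers receive €70, Q = 178. (Wedge: Pb − Ps = 7.)
Burden on consumers: €5; on producers: €2. (They sum to €7.)
The less price-elastic side of the market bears the larger share of a per-unit tax.

Consumers bear €5 per ticket; producers bear €2 per ticket.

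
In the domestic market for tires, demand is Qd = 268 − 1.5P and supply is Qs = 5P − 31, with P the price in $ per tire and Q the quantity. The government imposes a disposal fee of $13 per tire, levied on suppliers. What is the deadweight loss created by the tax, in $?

Without the tax, 268 − 1.5P = 5P − 31 gives 6.5P = 299, so P* = $46 and Q* = 199.
With the tax collected from suppliers, supply shifts: Qs = 5(P − 13) − 31.
New equilibrium: consumers pay $56, suppliers receive $43, Q = 184. (Wedge: Pb − Ps = 13.)
Quantity falls by |ΔQ| = |199 − 184| = 15.
DWL = ½ · t · |ΔQ| = ½ · 13 · 15 = $97.5.

Deadweight loss = $97.5.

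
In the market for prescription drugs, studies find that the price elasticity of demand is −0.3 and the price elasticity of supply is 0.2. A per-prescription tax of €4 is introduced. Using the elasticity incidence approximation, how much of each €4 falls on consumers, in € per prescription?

Consumers bear ≈ €1.6 per prescription.

Incidence ratio: consumers' share ≈ εs / (εs + |εd|) = 0.2 / (0.2 + 0.3) = 0.4.
So consumers bear ≈ 0.4 × €4 = €1.6; producers bear €2.4.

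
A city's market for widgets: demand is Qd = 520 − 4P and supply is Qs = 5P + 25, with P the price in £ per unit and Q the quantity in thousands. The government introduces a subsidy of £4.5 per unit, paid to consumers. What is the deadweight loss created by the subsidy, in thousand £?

Deadweight loss = £22.5 thousand.

Before the subsidy: set 520 − 4P = 5P + 25 → P* = £55, Q* = 300.
With a per-unit subsidy paid to consumers, each effectively pays P − 4.5, so demand becomes Qd = 520 − 4(P − 4.5).
New equilibrium: consumers pay £52.5, sellers receive £57, Q = 310. (Wedge: Pb − Ps = −4.5.)
Quantity rises by |ΔQ| = |300 − 310| = 10.
DWL = ½ · t · |ΔQ| = ½ · 4.5 · 10 = £22.5.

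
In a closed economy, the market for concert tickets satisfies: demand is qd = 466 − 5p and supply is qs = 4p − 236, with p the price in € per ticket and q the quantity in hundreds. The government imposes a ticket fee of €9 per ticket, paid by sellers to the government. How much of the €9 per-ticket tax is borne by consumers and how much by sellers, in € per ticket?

Before the tax: set 466 − 5p = 4p − 236 → p* = €78, q* = 76.
With the tax collected from sellers, supply shifts: qs = 4(p − 9) − 236.
New equilibrium: consumers pay €82, sellers receive €73, q = 56. (Wedge: pb − ps = 9.)
Burden on consumers: €4; on sellers: €5. (They sum to €9.)
The less price-elastic side of the market bears the larger share of a per-unit tax.

Consumers bear €4 per ticket; sellers bear €5 per ticket.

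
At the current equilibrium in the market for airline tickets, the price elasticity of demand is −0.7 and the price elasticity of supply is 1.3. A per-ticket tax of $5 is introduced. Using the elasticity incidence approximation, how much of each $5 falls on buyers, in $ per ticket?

Buyers bear ≈ $3.25 per ticket.

Incidence ratio: buyers' share ≈ εs / (εs + |εd|) = 1.3 / (1.3 + 0.7) = 0.65.
So buyers bear ≈ 0.65 × $5 = $3.25; suppliers bear $1.75.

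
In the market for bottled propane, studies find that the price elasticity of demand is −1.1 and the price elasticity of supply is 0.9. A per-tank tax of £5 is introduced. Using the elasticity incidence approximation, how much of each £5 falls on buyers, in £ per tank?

Incidence ratio: buyers' share ≈ εs / (εs + |εd|) = 0.9 / (0.9 + 1.1) = 0.45.
So buyers bear ≈ 0.45 × £5 = £2.25; producers bear £2.75.

Buyers bear ≈ £2.25 per tank.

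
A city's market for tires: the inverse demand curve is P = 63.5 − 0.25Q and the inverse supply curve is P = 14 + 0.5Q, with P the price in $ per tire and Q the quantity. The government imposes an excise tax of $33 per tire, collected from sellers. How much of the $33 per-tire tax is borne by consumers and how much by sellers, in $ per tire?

Consumers bear $11 per tire; sellers bear $22 per tire.

Inverting to Q(P) form: Qd = 254 − 4P; Qs = 2P − 28.
Before the tax: set 254 − 4P = 2P − 28 → P* = $47, Q* = 66.
With the tax collected from sellers, supply shifts: Qs = 2(P − 33) − 28.
New equilibrium: consumers pay $58, sellers receive $25, Q = 22. (Wedge: Pb − Ps = 33.)
Burden on consumers: $11; on sellers: $22. (They sum to $33.)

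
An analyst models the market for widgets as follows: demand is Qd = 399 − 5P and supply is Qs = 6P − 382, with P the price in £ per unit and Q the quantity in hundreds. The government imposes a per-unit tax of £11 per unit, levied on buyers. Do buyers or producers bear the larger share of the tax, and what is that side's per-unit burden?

Buyers bear the larger share: £6 per unit.

Without the tax, 399 − 5P = 6P − 382 gives 11P = 781, so P* = £71 and Q* = 44.
With the tax collected from buyers, demand (in seller-price terms) shifts: Qd = 399 − 5(P + 11).
New equilibrium: buyers pay £77, producers receive £66, Q = 14. (Wedge: Pb − Ps = 11.)
Per-unit burden: buyers £6, producers £5.
Buyers take the larger share because demand is less price-elastic here (demand slope 5 vs supply slope 6).
The less price-elastic side of the market bears the larger share of a per-unit tax.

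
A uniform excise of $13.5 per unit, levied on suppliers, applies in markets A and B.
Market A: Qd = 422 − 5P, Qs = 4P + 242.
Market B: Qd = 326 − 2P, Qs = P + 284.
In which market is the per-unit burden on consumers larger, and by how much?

Market A: pre-tax P* = $20, Q* = 322; post-tax Q = 292; per-unit burden on consumers = $6.
Market B: pre-tax P* = $14, Q* = 298; post-tax Q = 289; per-unit burden on consumers = $4.5.
Difference: $6 vs $4.5 → market A is larger by $1.5.

Market A, by $1.5.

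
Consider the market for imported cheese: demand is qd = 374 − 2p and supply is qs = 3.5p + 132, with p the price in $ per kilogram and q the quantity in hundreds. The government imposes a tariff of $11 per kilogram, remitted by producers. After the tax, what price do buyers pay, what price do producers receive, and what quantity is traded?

Buyers pay $51; producers receive $40; quantity = 272.

Without the tax, 374 − 2p = 3.5p + 132 gives 5.5p = 242, so p* = $44 and q* = 286.
With the tax collected from producers, supply shifts: qs = 3.5(p − 11) + 132.
Solving gives q = 272 with buyers paying $51 and producers receiving $40 (the $11 wedge).
The less price-elastic side of the market bears the larger share of a per-unit tax.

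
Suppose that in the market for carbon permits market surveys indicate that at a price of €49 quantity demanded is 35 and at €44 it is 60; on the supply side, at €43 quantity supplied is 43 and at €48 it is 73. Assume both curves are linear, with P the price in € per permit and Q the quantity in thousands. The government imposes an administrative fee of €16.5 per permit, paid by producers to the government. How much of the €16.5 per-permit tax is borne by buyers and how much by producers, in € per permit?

Demand slope: (60 − 35)/(44 − 49) = -5, so Qd = 280 − 5P.
Supply slope: (73 − 43)/(48 − 43) = 6, so Qs = 6P − 215.
Without the tax, 280 − 5P = 6P − 215 gives 11P = 495, so P* = €45 and Q* = 55.
With the tax collected from producers, supply shifts: Qs = 6(P − 16.5) − 215.
New equilibrium: buyers pay €54, producers receive €37.5, Q = 10. (Wedge: Pb − Ps = 16.5.)
Burden on buyers: €9; on producers: €7.5. (They sum to €16.5.)
The less price-elastic side of the market bears the larger share of a per-unit tax.

Buyers bear €9 per permit; producers bear €7.5 per permit.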